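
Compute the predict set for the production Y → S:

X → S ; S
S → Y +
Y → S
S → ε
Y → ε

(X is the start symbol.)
PREDICT(Y → S) = (FIRST(RHS) \ {ε}) ∪ (FOLLOW(Y) if ε ∈ FIRST(RHS), i.e. RHS ⇒* ε)
FIRST(S) = { '+', ε }
FIRST(S) = { '+', ε }
ε ∈ FIRST(S) (the right-hand side is nullable), so add FOLLOW(Y) = { '+' }
PREDICT(Y → S) = { '+' }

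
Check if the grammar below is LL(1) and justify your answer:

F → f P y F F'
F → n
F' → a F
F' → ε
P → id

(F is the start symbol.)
No. Predict set conflict for F': { 'a' }

A grammar is LL(1) if for each non-terminal N with multiple productions, the predict sets of those productions are pairwise disjoint, where PREDICT(N → α) = (FIRST(α) \ {ε}) ∪ (FOLLOW(N) if α ⇒* ε).

Relevant sets:
  FOLLOW(F') = { $, 'a' }

For F:
  PREDICT(F → f P y F F') = { 'f' }
  PREDICT(F → n) = { 'n' }
For F':
  PREDICT(F' → a F) = { 'a' }
  PREDICT(F' → ε) = { $, 'a' }
P has a single production, so nothing to check there.

Conflict found: Predict set conflict for F': { 'a' }
The grammar is NOT LL(1).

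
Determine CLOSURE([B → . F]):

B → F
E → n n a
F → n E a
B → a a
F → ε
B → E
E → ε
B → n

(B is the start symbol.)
{ [B → . F], [F → . n E a], [F → .] }

To compute CLOSURE, for each item [A → α.Bβ] where B is a non-terminal, add [B → .γ] for all productions B → γ; repeat for the newly added items until nothing changes.

Start with: [B → . F]
  [B → . F] has the dot before F: add [F → . n E a], [F → .]
No further items can be added.

CLOSURE = { [B → . F], [F → . n E a], [F → .] }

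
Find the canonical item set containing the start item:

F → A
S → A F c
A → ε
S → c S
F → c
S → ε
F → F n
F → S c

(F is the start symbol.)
{ [A → .], [F → . A], [F → . F n], [F → . S c], [F → . c], [F' → . F], [S → . A F c], [S → . c S], [S → .] }

First, augment the grammar with F' → F
I₀ = CLOSURE({ [F' → . F] }):
  [F' → . F] has the dot before F: add [F → . A], [F → . c], [F → . F n], [F → . S c]
  [F → . A] has the dot before A: add [A → .]
  [F → . S c] has the dot before S: add [S → . A F c], [S → . c S], [S → .]
No further items can be added.

I₀ = { [A → .], [F → . A], [F → . F n], [F → . S c], [F → . c], [F' → . F], [S → . A F c], [S → . c S], [S → .] }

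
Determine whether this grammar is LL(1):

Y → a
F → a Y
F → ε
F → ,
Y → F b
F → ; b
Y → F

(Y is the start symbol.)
No. Predict set conflict for Y: { 'a' }

A grammar is LL(1) if for each non-terminal N with multiple productions, the predict sets of those productions are pairwise disjoint, where PREDICT(N → α) = (FIRST(α) \ {ε}) ∪ (FOLLOW(N) if α ⇒* ε).

Relevant sets:
  FIRST(F) = { ',', ';', 'a', ε }
  FOLLOW(Y) = { $, 'b' }
  FOLLOW(F) = { $, 'b' }

For Y:
  PREDICT(Y → a) = { 'a' }
  PREDICT(Y → F b) = { ',', ';', 'a', 'b' }
  PREDICT(Y → F) = { $, ',', ';', 'a', 'b' }
For F:
  PREDICT(F → a Y) = { 'a' }
  PREDICT(F → ε) = { $, 'b' }
  PREDICT(F → ',') = { ',' }
  PREDICT(F → ';' b) = { ';' }

Conflict found: Predict set conflict for Y: { 'a' }
The grammar is NOT LL(1).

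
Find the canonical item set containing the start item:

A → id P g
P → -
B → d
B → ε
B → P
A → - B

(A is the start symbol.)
{ [A → . - B], [A → . id P g], [A' → . A] }

First, augment the grammar with A' → A
I₀ = CLOSURE({ [A' → . A] }):
  [A' → . A] has the dot before A: add [A → . id P g], [A → . - B]
No further items can be added.

I₀ = { [A → . - B], [A → . id P g], [A' → . A] }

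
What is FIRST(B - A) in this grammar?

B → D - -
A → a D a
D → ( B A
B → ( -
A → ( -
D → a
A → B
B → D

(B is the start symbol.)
{ '(', 'a' }

FIRST sets of the non-terminals involved (from the grammar, by fixed-point iteration):
  FIRST(B) = { '(', 'a' }

To compute FIRST(B - A), process the symbols left to right:
Symbol B is a non-terminal. Add FIRST(B) \ {ε} = { '(', 'a' }
B is not nullable (ε ∉ FIRST(B)), so stop here.
FIRST(B - A) = { '(', 'a' }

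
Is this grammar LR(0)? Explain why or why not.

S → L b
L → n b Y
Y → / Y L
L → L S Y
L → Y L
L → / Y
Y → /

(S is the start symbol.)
A grammar is LR(0) if no state in the canonical LR(0) collection has:
  - both a shift item (dot before a terminal) and a complete item (shift-reduce conflict), or
  - two or more complete items (reduce-reduce conflict; the accept item [S' → S .] counts as a complete item here).

Augment with S' → S and build the canonical LR(0) collection (I0 = CLOSURE({[S' → . S]}), then GOTO on every symbol after a dot until no new states appear). It has 16 states:
  I0: { [L → . / Y], [L → . L S Y], [L → . Y L], [L → . n b Y], [S → . L b], [S' → . S], [Y → . / Y L], [Y → . /] }  — shift
  I1: { [L → / . Y], [Y → . / Y L], [Y → . /], [Y → / . Y L], [Y → / .] }  — shift, reduce
  I2: { [L → . / Y], [L → . L S Y], [L → . Y L], [L → . n b Y], [L → L . S Y], [S → . L b], [S → L . b], [Y → . / Y L], [Y → . /] }  — shift
  I3: { [S' → S .] }  — accept
  I4: { [L → . / Y], [L → . L S Y], [L → . Y L], [L → . n b Y], [L → Y . L], [Y → . / Y L], [Y → . /] }  — shift
  I5: { [L → n . b Y] }  — shift
  I6: { [L → n b . Y], [Y → . / Y L], [Y → . /] }  — shift
  I7: { [Y → . / Y L], [Y → . /], [Y → / . Y L], [Y → / .] }  — shift, reduce
  I8: { [L → n b Y .] }  — reduce
  I9: { [L → . / Y], [L → . L S Y], [L → . Y L], [L → . n b Y], [Y → . / Y L], [Y → . /], [Y → / Y . L] }  — shift
  I10: { [L → . / Y], [L → . L S Y], [L → . Y L], [L → . n b Y], [L → L . S Y], [S → . L b], [Y → . / Y L], [Y → . /], [Y → / Y L .] }  — shift, reduce
  I11: { [L → L S . Y], [Y → . / Y L], [Y → . /] }  — shift
  I12: { [L → L S Y .] }  — reduce
  I13: { [L → . / Y], [L → . L S Y], [L → . Y L], [L → . n b Y], [L → L . S Y], [L → Y L .], [S → . L b], [Y → . / Y L], [Y → . /] }  — shift, reduce
  I14: { [S → L b .] }  — reduce
  I15: { [L → . / Y], [L → . L S Y], [L → . Y L], [L → . n b Y], [L → / Y .], [Y → . / Y L], [Y → . /], [Y → / Y . L] }  — shift, reduce

Conflict in state I1:
  Shift-reduce conflict between [Y → / .] and [Y → . /]
So the grammar is NOT LR(0).

Answer: No. Shift-reduce conflict between [Y → / .] and [Y → . /]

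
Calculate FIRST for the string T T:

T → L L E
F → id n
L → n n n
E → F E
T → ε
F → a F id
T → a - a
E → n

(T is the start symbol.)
FIRST sets of the non-terminals involved (from the grammar, by fixed-point iteration):
  FIRST(T) = { 'a', 'n', ε }

To compute FIRST(T T), process the symbols left to right:
Symbol T is a non-terminal. Add FIRST(T) \ {ε} = { 'a', 'n' }
T is nullable (ε ∈ FIRST(T)), continue to the next symbol.
Symbol T is a non-terminal. Add FIRST(T) \ {ε} = { 'a', 'n' }
T is nullable (ε ∈ FIRST(T)), continue to the next symbol.
All symbols are nullable, so ε is in the result.
FIRST(T T) = { 'a', 'n', ε }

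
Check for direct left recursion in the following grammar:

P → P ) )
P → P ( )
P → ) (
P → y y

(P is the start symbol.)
Yes, P is left-recursive

P → P ) ): LEFT RECURSIVE (starts with P)
P → P ( ): LEFT RECURSIVE (starts with P)
P → ) (: starts with ')'
P → y y: starts with y

The grammar has direct left recursion on: P.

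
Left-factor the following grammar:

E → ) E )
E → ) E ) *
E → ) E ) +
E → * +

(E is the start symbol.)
E → ) E ) E'
E' → ε
E' → *
E' → +
E → * +

Left-factoring transforms A → αβ₁ | αβ₂ into A → αA' and A' → β₁ | β₂
(α is the longest common prefix among the alternatives). Repeat until
no nonterminal has two alternatives with a common prefix.

Round 1: E has alternatives sharing prefix ') E )'. Introduce E': E → ) E ) E'
  Add: E' → ε
  Add: E' → *
  Add: E' → +

No remaining common prefixes — done.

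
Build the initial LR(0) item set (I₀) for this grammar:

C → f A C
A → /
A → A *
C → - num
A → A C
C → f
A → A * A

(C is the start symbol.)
{ [C → . - num], [C → . f A C], [C → . f], [C' → . C] }

First, augment the grammar with C' → C
I₀ = CLOSURE({ [C' → . C] }):
  [C' → . C] has the dot before C: add [C → . f A C], [C → . - num], [C → . f]
No further items can be added.

I₀ = { [C → . - num], [C → . f A C], [C → . f], [C' → . C] }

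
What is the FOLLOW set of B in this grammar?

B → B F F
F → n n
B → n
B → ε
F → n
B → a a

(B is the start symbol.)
To compute FOLLOW(B), find every occurrence of B on a right-hand side N → α B β: add FIRST(β) \ {ε}, and if β is empty or nullable also add FOLLOW(N). Iterate to a fixed point.

B is the start symbol, so $ ∈ FOLLOW(B).
In B → B F F: B is followed by F F, add FIRST(F F) \ {ε} = { 'n' }

Taking the union: FOLLOW(B) = { $, 'n' }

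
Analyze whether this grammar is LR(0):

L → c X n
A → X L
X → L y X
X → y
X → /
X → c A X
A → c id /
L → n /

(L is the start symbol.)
No. Shift-reduce conflict between [L → c X n .] and [L → n . /]

A grammar is LR(0) if no state in the canonical LR(0) collection has:
  - both a shift item (dot before a terminal) and a complete item (shift-reduce conflict), or
  - two or more complete items (reduce-reduce conflict; the accept item [L' → L .] counts as a complete item here).

Augment with L' → L and build the canonical LR(0) collection (I0 = CLOSURE({[L' → . L]}), then GOTO on every symbol after a dot until no new states appear). It has 21 states:
  I0: { [L → . c X n], [L → . n /], [L' → . L] }  — shift
  I1: { [L' → L .] }  — accept
  I2: { [L → . c X n], [L → . n /], [L → c . X n], [X → . /], [X → . L y X], [X → . c A X], [X → . y] }  — shift
  I3: { [L → n . /] }  — shift
  I4: { [L → n / .] }  — reduce
  I5: { [X → / .] }  — reduce
  I6: { [X → L . y X] }  — shift
  I7: { [L → c X . n] }  — shift
  I8: { [A → . X L], [A → . c id /], [L → . c X n], [L → . n /], [L → c . X n], [X → . /], [X → . L y X], [X → . c A X], [X → . y], [X → c . A X] }  — shift
  I9: { [X → y .] }  — reduce
  I10: { [L → . c X n], [L → . n /], [X → . /], [X → . L y X], [X → . c A X], [X → . y], [X → c A . X] }  — shift
  I11: { [A → X . L], [L → . c X n], [L → . n /], [L → c X . n] }  — shift
  I12: { [A → . X L], [A → . c id /], [A → c . id /], [L → . c X n], [L → . n /], [L → c . X n], [X → . /], [X → . L y X], [X → . c A X], [X → . y], [X → c . A X] }  — shift
  I13: { [A → c id . /] }  — shift
  I14: { [A → c id / .] }  — reduce
  I15: { [A → X L .] }  — reduce
  I16: { [L → c X n .], [L → n . /] }  — shift, reduce
  I17: { [X → c A X .] }  — reduce
  I18: { [L → c X n .] }  — reduce
  I19: { [L → . c X n], [L → . n /], [X → . /], [X → . L y X], [X → . c A X], [X → . y], [X → L y . X] }  — shift
  I20: { [X → L y X .] }  — reduce

Conflict in state I16:
  Shift-reduce conflict between [L → c X n .] and [L → n . /]
So the grammar is NOT LR(0).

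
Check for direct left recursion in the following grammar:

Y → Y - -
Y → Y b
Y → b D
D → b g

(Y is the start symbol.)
Yes, Y is left-recursive

Direct left recursion occurs when N → N α for some non-terminal N (the right-hand side begins with the left-hand side itself).

Y → Y - -: LEFT RECURSIVE (starts with Y)
Y → Y b: LEFT RECURSIVE (starts with Y)
Y → b D: starts with b
D → b g: starts with b

The grammar has direct left recursion on: Y.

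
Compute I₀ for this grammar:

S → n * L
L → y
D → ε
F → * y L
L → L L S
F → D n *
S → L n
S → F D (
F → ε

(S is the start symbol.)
{ [D → .], [F → . * y L], [F → . D n *], [F → .], [L → . L L S], [L → . y], [S → . F D (], [S → . L n], [S → . n * L], [S' → . S] }

First, augment the grammar with S' → S
I₀ = CLOSURE({ [S' → . S] }):
  [S' → . S] has the dot before S: add [S → . n * L], [S → . L n], [S → . F D (]
  [S → . L n] has the dot before L: add [L → . y], [L → . L L S]
  [S → . F D (] has the dot before F: add [F → . * y L], [F → . D n *], [F → .]
  [F → . D n *] has the dot before D: add [D → .]
No further items can be added.

I₀ = { [D → .], [F → . * y L], [F → . D n *], [F → .], [L → . L L S], [L → . y], [S → . F D (], [S → . L n], [S → . n * L], [S' → . S] }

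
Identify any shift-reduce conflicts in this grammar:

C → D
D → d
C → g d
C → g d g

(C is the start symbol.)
A shift-reduce conflict occurs when an LR(0) state has both:
  - a complete (reduce) item [A → α .] (dot at the end), and
  - a shift item [B → β . c γ] (dot before a terminal).

Augment with C' → C and build the canonical LR(0) collection (I0 = CLOSURE({[C' → . C]}), then GOTO on every symbol after a dot until no new states appear). It has 7 states:
  I0: { [C → . D], [C → . g d g], [C → . g d], [C' → . C], [D → . d] }  — shift
  I1: { [C' → C .] }  — accept
  I2: { [C → D .] }  — reduce
  I3: { [D → d .] }  — reduce
  I4: { [C → g . d g], [C → g . d] }  — shift
  I5: { [C → g d . g], [C → g d .] }  — shift, reduce
  I6: { [C → g d g .] }  — reduce

I5 contains reduce item [C → g d .] and shift item [C → g d . g] — shift-reduce conflict.

Answer: Yes — I5: [C → g d .] vs [C → g d . g]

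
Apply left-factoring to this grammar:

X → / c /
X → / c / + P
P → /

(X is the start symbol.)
X → / c / X'
X' → ε
X' → + P
P → /

Left-factoring transforms A → αβ₁ | αβ₂ into A → αA' and A' → β₁ | β₂
(α is the longest common prefix among the alternatives). Repeat until
no nonterminal has two alternatives with a common prefix.

Round 1: X has alternatives sharing prefix '/ c /'. Introduce X': X → / c / X'
  Add: X' → ε
  Add: X' → + P

No remaining common prefixes — done.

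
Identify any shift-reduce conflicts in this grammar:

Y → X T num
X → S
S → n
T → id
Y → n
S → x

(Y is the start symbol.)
Augment with Y' → Y and build the canonical LR(0) collection (I0 = CLOSURE({[Y' → . Y]}), then GOTO on every symbol after a dot until no new states appear). It has 9 states:
  I0: { [S → . n], [S → . x], [X → . S], [Y → . X T num], [Y → . n], [Y' → . Y] }  — shift
  I1: { [X → S .] }  — reduce
  I2: { [T → . id], [Y → X . T num] }  — shift
  I3: { [Y' → Y .] }  — accept
  I4: { [S → n .], [Y → n .] }  — 2 reduces
  I5: { [S → x .] }  — reduce
  I6: { [Y → X T . num] }  — shift
  I7: { [T → id .] }  — reduce
  I8: { [Y → X T num .] }  — reduce

No state contains both a complete item and a shift item.

Answer: No shift-reduce conflicts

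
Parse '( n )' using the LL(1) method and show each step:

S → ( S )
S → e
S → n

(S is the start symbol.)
LL(1) parsing maintains a stack (initially the start symbol over $) and the input. At each step: if the stack top is a terminal, match it against the current input token; if it is a non-terminal N, replace it with the RHS of M[N, lookahead] (the unique production whose predict set contains the lookahead).

Stack is shown with the top on the left.

Stack    Input    Action
------------------------
S $      ( n ) $  output S → ( S )
( S ) $  ( n ) $  match '('
S ) $    n ) $    output S → n
n ) $    n ) $    match 'n'
) $      ) $      match ')'
$        $        accept

The string is accepted.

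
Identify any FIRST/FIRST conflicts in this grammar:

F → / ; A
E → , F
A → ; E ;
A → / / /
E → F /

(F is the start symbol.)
A FIRST/FIRST conflict occurs when two productions N → α and N → β for the same non-terminal have FIRST(α) ∩ FIRST(β) ≠ ∅ (with ε ∈ FIRST of a nullable right-hand side, so two nullable alternatives also conflict).

FIRST sets of the non-terminals at (or reachable through a nullable prefix from) the front of some alternative:
  FIRST(F) = { '/' }

Productions for E:
  E → , F: FIRST = { ',' }
  E → F /: FIRST = { '/' }
Productions for A:
  A → ; E ;: FIRST = { ';' }
  A → / / /: FIRST = { '/' }
F has only one production, so no FIRST/FIRST conflict is possible there.

All alternatives of each non-terminal have pairwise disjoint FIRST sets.

Answer: No FIRST/FIRST conflicts.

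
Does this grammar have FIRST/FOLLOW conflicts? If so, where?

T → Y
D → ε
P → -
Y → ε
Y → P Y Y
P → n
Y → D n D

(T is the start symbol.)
Yes. Y → P Y Y with FOLLOW(Y) on { '-', 'n' }; Y → D n D with FOLLOW(Y) on { 'n' }

A FIRST/FOLLOW conflict occurs when a non-terminal N has a nullable alternative N → β (β ⇒* ε) and another alternative N → α with FIRST(α) ∩ FOLLOW(N) ≠ ∅: on such a lookahead the parser cannot decide between expanding α and letting N vanish via β.

Nullable non-terminals: D, T, Y.
FIRST sets used below: FIRST(P) = { '-', 'n' }, FIRST(D) = { ε }
D has a nullable alternative but only one production, so nothing to check.
T has a nullable alternative but only one production, so nothing to check.

Y: nullable alternative(s) Y → ε; FOLLOW(Y) = { $, '-', 'n' }
  Y → ε: FIRST \ {ε} = { } — this is the only nullable alternative, skip
  Y → P Y Y: FIRST \ {ε} = { '-', 'n' } — overlaps FOLLOW(Y) on { '-', 'n' }: CONFLICT
  Y → D n D: FIRST \ {ε} = { 'n' } — overlaps FOLLOW(Y) on { 'n' }: CONFLICT

P has no nullable alternative, so no FIRST/FOLLOW check is needed there.

So the grammar has 2 FIRST/FOLLOW conflicts (marked CONFLICT above).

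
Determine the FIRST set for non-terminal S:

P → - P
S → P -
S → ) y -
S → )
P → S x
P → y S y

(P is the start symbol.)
To compute FIRST(S), examine every production with S on the left-hand side, reading each right-hand side left to right until a non-nullable symbol is reached.

FIRST sets of the other non-terminals involved (by the same procedure, iterated to a fixed point):
  FIRST(P) = { ')', '-', 'y' }

From S → P -:
  - P is a non-terminal: add FIRST(P) \ {ε} = { ')', '-', 'y' }
    P is not nullable, so stop
From S → ) y -:
  - ')' is a terminal: add ')' and stop
From S → ):
  - ')' is a terminal: add ')' and stop

Collecting: FIRST(S) = { ')', '-', 'y' }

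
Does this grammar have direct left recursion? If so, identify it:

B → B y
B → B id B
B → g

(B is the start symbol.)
B → B y: LEFT RECURSIVE (starts with B)
B → B id B: LEFT RECURSIVE (starts with B)
B → g: starts with g

The grammar has direct left recursion on: B.

Answer: Yes, B is left-recursive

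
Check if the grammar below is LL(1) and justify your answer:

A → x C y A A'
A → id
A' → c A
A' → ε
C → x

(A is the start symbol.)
A grammar is LL(1) if for each non-terminal N with multiple productions, the predict sets of those productions are pairwise disjoint, where PREDICT(N → α) = (FIRST(α) \ {ε}) ∪ (FOLLOW(N) if α ⇒* ε).

Relevant sets:
  FOLLOW(A') = { $, 'c' }

For A:
  PREDICT(A → x C y A A') = { 'x' }
  PREDICT(A → id) = { 'id' }
For A':
  PREDICT(A' → c A) = { 'c' }
  PREDICT(A' → ε) = { $, 'c' }
C has a single production, so nothing to check there.

Conflict found: Predict set conflict for A': { 'c' }
The grammar is NOT LL(1).

Answer: No. Predict set conflict for A': { 'c' }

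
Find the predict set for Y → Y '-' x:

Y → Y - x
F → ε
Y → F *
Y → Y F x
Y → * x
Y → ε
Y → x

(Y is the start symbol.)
{ '*', '-', 'x' }

PREDICT(Y → Y '-' x) = (FIRST(RHS) \ {ε}) ∪ (FOLLOW(Y) if ε ∈ FIRST(RHS), i.e. RHS ⇒* ε)
FIRST(Y) = { '*', '-', 'x', ε }
FIRST(Y '-' x) = { '*', '-', 'x' }
ε ∉ FIRST(Y '-' x), so FOLLOW(Y) is not added.
PREDICT(Y → Y '-' x) = { '*', '-', 'x' }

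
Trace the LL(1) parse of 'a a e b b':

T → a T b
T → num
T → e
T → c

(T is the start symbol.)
LL(1) parsing maintains a stack (initially the start symbol over $) and the input. At each step: if the stack top is a terminal, match it against the current input token; if it is a non-terminal N, replace it with the RHS of M[N, lookahead] (the unique production whose predict set contains the lookahead).

Stack is shown with the top on the left.

Stack      Input        Action
------------------------------
T $        a a e b b $  output T → a T b
a T b $    a a e b b $  match 'a'
T b $      a e b b $    output T → a T b
a T b b $  a e b b $    match 'a'
T b b $    e b b $      output T → e
e b b $    e b b $      match 'e'
b b $      b b $        match 'b'
b $        b $          match 'b'
$          $            accept

The string is accepted.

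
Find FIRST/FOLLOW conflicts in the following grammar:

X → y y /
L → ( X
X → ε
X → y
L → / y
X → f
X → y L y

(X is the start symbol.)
Yes. X → y y '/' with FOLLOW(X) on { 'y' }; X → y with FOLLOW(X) on { 'y' }; X → y L y with FOLLOW(X) on { 'y' }

A FIRST/FOLLOW conflict occurs when a non-terminal N has a nullable alternative N → β (β ⇒* ε) and another alternative N → α with FIRST(α) ∩ FOLLOW(N) ≠ ∅: on such a lookahead the parser cannot decide between expanding α and letting N vanish via β.

Nullable non-terminals: X.

X: nullable alternative(s) X → ε; FOLLOW(X) = { $, 'y' }
  X → y y /: FIRST \ {ε} = { 'y' } — overlaps FOLLOW(X) on { 'y' }: CONFLICT
  X → ε: FIRST \ {ε} = { } — this is the only nullable alternative, skip
  X → y: FIRST \ {ε} = { 'y' } — overlaps FOLLOW(X) on { 'y' }: CONFLICT
  X → f: FIRST \ {ε} = { 'f' } — disjoint from FOLLOW(X)
  X → y L y: FIRST \ {ε} = { 'y' } — overlaps FOLLOW(X) on { 'y' }: CONFLICT

L has no nullable alternative, so no FIRST/FOLLOW check is needed there.

So the grammar has 3 FIRST/FOLLOW conflicts (marked CONFLICT above).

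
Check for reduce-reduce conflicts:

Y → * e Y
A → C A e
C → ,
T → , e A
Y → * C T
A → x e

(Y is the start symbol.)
No reduce-reduce conflicts

A reduce-reduce conflict occurs when an LR(0) state has two complete items [A → α .] and [B → β .] — both call for a reduction, and with no lookahead the parser cannot choose between them.

Augment with Y' → Y and build the canonical LR(0) collection (I0 = CLOSURE({[Y' → . Y]}), then GOTO on every symbol after a dot until no new states appear). It has 16 states:
  I0: { [Y → . * C T], [Y → . * e Y], [Y' → . Y] }  — shift
  I1: { [C → . ,], [Y → * . C T], [Y → * . e Y] }  — shift
  I2: { [Y' → Y .] }  — accept
  I3: { [C → , .] }  — reduce
  I4: { [T → . , e A], [Y → * C . T] }  — shift
  I5: { [Y → * e . Y], [Y → . * C T], [Y → . * e Y] }  — shift
  I6: { [Y → * e Y .] }  — reduce
  I7: { [T → , . e A] }  — shift
  I8: { [Y → * C T .] }  — reduce
  I9: { [A → . C A e], [A → . x e], [C → . ,], [T → , e . A] }  — shift
  I10: { [T → , e A .] }  — reduce
  I11: { [A → . C A e], [A → . x e], [A → C . A e], [C → . ,] }  — shift
  I12: { [A → x . e] }  — shift
  I13: { [A → x e .] }  — reduce
  I14: { [A → C A . e] }  — shift
  I15: { [A → C A e .] }  — reduce

No state contains more than one complete item.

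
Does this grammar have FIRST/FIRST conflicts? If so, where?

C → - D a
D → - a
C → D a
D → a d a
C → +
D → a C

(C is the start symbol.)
A FIRST/FIRST conflict occurs when two productions N → α and N → β for the same non-terminal have FIRST(α) ∩ FIRST(β) ≠ ∅ (with ε ∈ FIRST of a nullable right-hand side, so two nullable alternatives also conflict).

FIRST sets of the non-terminals at (or reachable through a nullable prefix from) the front of some alternative:
  FIRST(D) = { '-', 'a' }

Productions for C:
  C → - D a: FIRST = { '-' }
  C → D a: FIRST = { '-', 'a' }
  C → +: FIRST = { '+' }
Productions for D:
  D → - a: FIRST = { '-' }
  D → a d a: FIRST = { 'a' }
  D → a C: FIRST = { 'a' }

Conflict for C: C → - D a and C → D a
  Overlap: { '-' }
Conflict for D: D → a d a and D → a C
  Overlap: { 'a' }

Answer: Yes. C → '-' D a / C → D a on { '-' }; D → a d a / D → a C on { 'a' }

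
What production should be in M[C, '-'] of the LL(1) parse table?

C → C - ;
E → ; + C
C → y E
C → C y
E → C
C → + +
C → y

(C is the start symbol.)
To find M[C, '-'], we find productions for C where '-' is in the predict set (PREDICT(N → α) = (FIRST(α) \ {ε}) ∪ (FOLLOW(N) if α ⇒* ε)).

Relevant sets:
  FIRST(C) = { '+', 'y' }

C → C - ;: PREDICT = { '+', 'y' }
C → y E: PREDICT = { 'y' }
C → C y: PREDICT = { '+', 'y' }
C → + +: PREDICT = { '+' }
C → y: PREDICT = { 'y' }

M[C, '-'] is empty (no production applies)

Answer: Empty (error entry)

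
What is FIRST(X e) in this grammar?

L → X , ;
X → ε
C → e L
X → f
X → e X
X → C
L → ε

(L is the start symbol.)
FIRST sets of the non-terminals involved (from the grammar, by fixed-point iteration):
  FIRST(X) = { 'e', 'f', ε }

To compute FIRST(X e), process the symbols left to right:
Symbol X is a non-terminal. Add FIRST(X) \ {ε} = { 'e', 'f' }
X is nullable (ε ∈ FIRST(X)), continue to the next symbol.
Symbol e is a terminal. Add 'e' and stop.
FIRST(X e) = { 'e', 'f' }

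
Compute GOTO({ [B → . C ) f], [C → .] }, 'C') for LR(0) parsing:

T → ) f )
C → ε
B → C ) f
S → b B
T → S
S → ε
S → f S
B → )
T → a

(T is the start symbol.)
GOTO(I, 'C') = CLOSURE({ [A → αX.β] : [A → α.Xβ] ∈ I, X = 'C' })

Items with dot before 'C', with the dot advanced:
  [B → . C ) f] → [B → C . ) f]
Closure adds nothing (no advanced item has the dot before a non-terminal).

GOTO = { [B → C . ) f] }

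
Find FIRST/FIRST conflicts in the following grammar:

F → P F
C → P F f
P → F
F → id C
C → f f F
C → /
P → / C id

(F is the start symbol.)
Yes. F → P F / F → id C on { 'id' }; C → P F f / C → '/' on { '/' }; P → F / P → '/' C id on { '/' }

A FIRST/FIRST conflict occurs when two productions N → α and N → β for the same non-terminal have FIRST(α) ∩ FIRST(β) ≠ ∅ (with ε ∈ FIRST of a nullable right-hand side, so two nullable alternatives also conflict).

FIRST sets of the non-terminals at (or reachable through a nullable prefix from) the front of some alternative:
  FIRST(P) = { '/', 'id' }
  FIRST(F) = { '/', 'id' }

Productions for F:
  F → P F: FIRST = { '/', 'id' }
  F → id C: FIRST = { 'id' }
Productions for C:
  C → P F f: FIRST = { '/', 'id' }
  C → f f F: FIRST = { 'f' }
  C → /: FIRST = { '/' }
Productions for P:
  P → F: FIRST = { '/', 'id' }
  P → / C id: FIRST = { '/' }

Conflict for F: F → P F and F → id C
  Overlap: { 'id' }
Conflict for C: C → P F f and C → /
  Overlap: { '/' }
Conflict for P: P → F and P → / C id
  Overlap: { '/' }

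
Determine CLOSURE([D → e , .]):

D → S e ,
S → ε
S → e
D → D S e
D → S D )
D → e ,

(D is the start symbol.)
{ [D → e , .] }

To compute CLOSURE, for each item [A → α.Bβ] where B is a non-terminal, add [B → .γ] for all productions B → γ; repeat for the newly added items until nothing changes.

Start with: [D → e , .]
The dot is at the end, so nothing is added.

CLOSURE = { [D → e , .] }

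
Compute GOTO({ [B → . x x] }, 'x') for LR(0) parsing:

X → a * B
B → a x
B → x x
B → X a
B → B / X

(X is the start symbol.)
{ [B → x . x] }

GOTO(I, 'x') = CLOSURE({ [A → αX.β] : [A → α.Xβ] ∈ I, X = 'x' })

Items with dot before 'x', with the dot advanced:
  [B → . x x] → [B → x . x]
Closure adds nothing (no advanced item has the dot before a non-terminal).

GOTO = { [B → x . x] }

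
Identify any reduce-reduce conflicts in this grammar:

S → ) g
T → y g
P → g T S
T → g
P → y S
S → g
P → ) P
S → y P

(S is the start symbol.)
No reduce-reduce conflicts

Augment with S' → S and build the canonical LR(0) collection (I0 = CLOSURE({[S' → . S]}), then GOTO on every symbol after a dot until no new states appear). It has 17 states:
  I0: { [S → . ) g], [S → . g], [S → . y P], [S' → . S] }  — shift
  I1: { [S → ) . g] }  — shift
  I2: { [S' → S .] }  — accept
  I3: { [S → g .] }  — reduce
  I4: { [P → . ) P], [P → . g T S], [P → . y S], [S → y . P] }  — shift
  I5: { [P → ) . P], [P → . ) P], [P → . g T S], [P → . y S] }  — shift
  I6: { [S → y P .] }  — reduce
  I7: { [P → g . T S], [T → . g], [T → . y g] }  — shift
  I8: { [P → y . S], [S → . ) g], [S → . g], [S → . y P] }  — shift
  I9: { [P → y S .] }  — reduce
  I10: { [P → g T . S], [S → . ) g], [S → . g], [S → . y P] }  — shift
  I11: { [T → g .] }  — reduce
  I12: { [T → y . g] }  — shift
  I13: { [T → y g .] }  — reduce
  I14: { [P → g T S .] }  — reduce
  I15: { [P → ) P .] }  — reduce
  I16: { [S → ) g .] }  — reduce

No state contains more than one complete item.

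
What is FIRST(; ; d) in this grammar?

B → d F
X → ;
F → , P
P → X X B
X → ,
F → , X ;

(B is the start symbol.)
{ ';' }

To compute FIRST(; ; d), process the symbols left to right:
Symbol ; is a terminal. Add ';' and stop.
FIRST(; ; d) = { ';' }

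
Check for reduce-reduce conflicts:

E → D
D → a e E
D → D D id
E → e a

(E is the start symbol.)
A reduce-reduce conflict occurs when an LR(0) state has two complete items [A → α .] and [B → β .] — both call for a reduction, and with no lookahead the parser cannot choose between them.

Augment with E' → E and build the canonical LR(0) collection (I0 = CLOSURE({[E' → . E]}), then GOTO on every symbol after a dot until no new states appear). It has 10 states:
  I0: { [D → . D D id], [D → . a e E], [E → . D], [E → . e a], [E' → . E] }  — shift
  I1: { [D → . D D id], [D → . a e E], [D → D . D id], [E → D .] }  — shift, reduce
  I2: { [E' → E .] }  — accept
  I3: { [D → a . e E] }  — shift
  I4: { [E → e . a] }  — shift
  I5: { [E → e a .] }  — reduce
  I6: { [D → . D D id], [D → . a e E], [D → a e . E], [E → . D], [E → . e a] }  — shift
  I7: { [D → a e E .] }  — reduce
  I8: { [D → . D D id], [D → . a e E], [D → D . D id], [D → D D . id] }  — shift
  I9: { [D → D D id .] }  — reduce

No state contains more than one complete item.

Answer: No reduce-reduce conflicts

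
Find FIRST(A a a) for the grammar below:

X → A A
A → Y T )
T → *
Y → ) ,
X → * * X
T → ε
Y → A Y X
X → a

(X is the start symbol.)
{ ')' }

FIRST sets of the non-terminals involved (from the grammar, by fixed-point iteration):
  FIRST(A) = { ')' }

To compute FIRST(A a a), process the symbols left to right:
Symbol A is a non-terminal. Add FIRST(A) \ {ε} = { ')' }
A is not nullable (ε ∉ FIRST(A)), so stop here.
FIRST(A a a) = { ')' }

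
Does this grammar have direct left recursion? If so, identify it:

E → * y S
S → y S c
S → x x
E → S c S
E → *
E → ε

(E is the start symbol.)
Direct left recursion occurs when N → N α for some non-terminal N (the right-hand side begins with the left-hand side itself).

E → * y S: starts with '*'
S → y S c: starts with y
S → x x: starts with x
E → S c S: starts with S
E → *: starts with '*'
E → ε: starts with ε

No direct left recursion found.

Answer: No direct left recursion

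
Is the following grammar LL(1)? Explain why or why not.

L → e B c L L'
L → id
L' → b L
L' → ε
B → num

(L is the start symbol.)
No. Predict set conflict for L': { 'b' }

A grammar is LL(1) if for each non-terminal N with multiple productions, the predict sets of those productions are pairwise disjoint, where PREDICT(N → α) = (FIRST(α) \ {ε}) ∪ (FOLLOW(N) if α ⇒* ε).

Relevant sets:
  FOLLOW(L') = { $, 'b' }

For L:
  PREDICT(L → e B c L L') = { 'e' }
  PREDICT(L → id) = { 'id' }
For L':
  PREDICT(L' → b L) = { 'b' }
  PREDICT(L' → ε) = { $, 'b' }
B has a single production, so nothing to check there.

Conflict found: Predict set conflict for L': { 'b' }
The grammar is NOT LL(1).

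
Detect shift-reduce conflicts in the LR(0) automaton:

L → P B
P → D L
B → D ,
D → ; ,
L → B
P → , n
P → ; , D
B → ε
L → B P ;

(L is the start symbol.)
Yes — I0: [B → .] vs [D → . ; ,]; I3: [L → B .] vs [D → . ; ,]; I4: [B → .] vs [B → D . ,]; I6: [B → .] vs [D → . ; ,]; I12: [B → D , .] vs [P → , . n]; I15: [B → .] vs [D → . ; ,]; I18: [D → ; , .] vs [D → . ; ,]

A shift-reduce conflict occurs when an LR(0) state has both:
  - a complete (reduce) item [A → α .] (dot at the end), and
  - a shift item [B → β . c γ] (dot before a terminal).

Augment with L' → L and build the canonical LR(0) collection (I0 = CLOSURE({[L' → . L]}), then GOTO on every symbol after a dot until no new states appear). It has 20 states:
  I0: { [B → . D ,], [B → .], [D → . ; ,], [L → . B P ;], [L → . B], [L → . P B], [L' → . L], [P → . , n], [P → . ; , D], [P → . D L] }  — shift, reduce
  I1: { [P → , . n] }  — shift
  I2: { [D → ; . ,], [P → ; . , D] }  — shift
  I3: { [D → . ; ,], [L → B . P ;], [L → B .], [P → . , n], [P → . ; , D], [P → . D L] }  — shift, reduce
  I4: { [B → . D ,], [B → .], [B → D . ,], [D → . ; ,], [L → . B P ;], [L → . B], [L → . P B], [P → . , n], [P → . ; , D], [P → . D L], [P → D . L] }  — shift, reduce
  I5: { [L' → L .] }  — accept
  I6: { [B → . D ,], [B → .], [D → . ; ,], [L → P . B] }  — shift, reduce
  I7: { [D → ; . ,] }  — shift
  I8: { [L → P B .] }  — reduce
  I9: { [B → D . ,] }  — shift
  I10: { [B → D , .] }  — reduce
  I11: { [D → ; , .] }  — reduce
  I12: { [B → D , .], [P → , . n] }  — shift, reduce
  I13: { [P → D L .] }  — reduce
  I14: { [P → , n .] }  — reduce
  I15: { [B → . D ,], [B → .], [D → . ; ,], [L → . B P ;], [L → . B], [L → . P B], [P → . , n], [P → . ; , D], [P → . D L], [P → D . L] }  — shift, reduce
  I16: { [L → B P . ;] }  — shift
  I17: { [L → B P ; .] }  — reduce
  I18: { [D → . ; ,], [D → ; , .], [P → ; , . D] }  — shift, reduce
  I19: { [P → ; , D .] }  — reduce

I0 contains reduce item [B → .] and shift items [D → . ; ,], [P → . , n], [P → . ; , D] — shift-reduce conflict.
I3 contains reduce item [L → B .] and shift items [D → . ; ,], [P → . , n], [P → . ; , D] — shift-reduce conflict.
I4 contains reduce item [B → .] and shift items [B → D . ,], [D → . ; ,], [P → . , n], [P → . ; , D] — shift-reduce conflict.
I6 contains reduce item [B → .] and shift item [D → . ; ,] — shift-reduce conflict.
I12 contains reduce item [B → D , .] and shift item [P → , . n] — shift-reduce conflict.
I15 contains reduce item [B → .] and shift items [D → . ; ,], [P → . , n], [P → . ; , D] — shift-reduce conflict.
I18 contains reduce item [D → ; , .] and shift item [D → . ; ,] — shift-reduce conflict.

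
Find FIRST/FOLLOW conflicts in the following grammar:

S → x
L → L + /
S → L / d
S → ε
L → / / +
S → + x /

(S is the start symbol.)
A FIRST/FOLLOW conflict occurs when a non-terminal N has a nullable alternative N → β (β ⇒* ε) and another alternative N → α with FIRST(α) ∩ FOLLOW(N) ≠ ∅: on such a lookahead the parser cannot decide between expanding α and letting N vanish via β.

Nullable non-terminals: S.
FIRST sets used below: FIRST(L) = { '/' }

S: nullable alternative(s) S → ε; FOLLOW(S) = { $ }
  S → x: FIRST \ {ε} = { 'x' } — disjoint from FOLLOW(S)
  S → L / d: FIRST \ {ε} = { '/' } — disjoint from FOLLOW(S)
  S → ε: FIRST \ {ε} = { } — this is the only nullable alternative, skip
  S → + x /: FIRST \ {ε} = { '+' } — disjoint from FOLLOW(S)

L has no nullable alternative, so no FIRST/FOLLOW check is needed there.

No FIRST/FOLLOW conflicts found.

Answer: No FIRST/FOLLOW conflicts.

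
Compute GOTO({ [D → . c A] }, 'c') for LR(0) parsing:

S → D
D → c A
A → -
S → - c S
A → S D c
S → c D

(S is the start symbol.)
GOTO(I, 'c') = CLOSURE({ [A → αX.β] : [A → α.Xβ] ∈ I, X = 'c' })

Items with dot before 'c', with the dot advanced:
  [D → . c A] → [D → c . A]
Closure of the advanced items:
  [D → c . A] has the dot before A: add [A → . -], [A → . S D c]
  [A → . S D c] has the dot before S: add [S → . D], [S → . - c S], [S → . c D]
  [S → . D] has the dot before D: add [D → . c A]

GOTO = { [A → . -], [A → . S D c], [D → . c A], [D → c . A], [S → . - c S], [S → . D], [S → . c D] }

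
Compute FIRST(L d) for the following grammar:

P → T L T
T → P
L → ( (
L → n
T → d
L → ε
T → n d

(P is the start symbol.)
FIRST sets of the non-terminals involved (from the grammar, by fixed-point iteration):
  FIRST(L) = { '(', 'n', ε }

To compute FIRST(L d), process the symbols left to right:
Symbol L is a non-terminal. Add FIRST(L) \ {ε} = { '(', 'n' }
L is nullable (ε ∈ FIRST(L)), continue to the next symbol.
Symbol d is a terminal. Add 'd' and stop.
FIRST(L d) = { '(', 'd', 'n' }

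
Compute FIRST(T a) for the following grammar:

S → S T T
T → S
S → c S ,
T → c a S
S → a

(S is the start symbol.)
{ 'a', 'c' }

FIRST sets of the non-terminals involved (from the grammar, by fixed-point iteration):
  FIRST(T) = { 'a', 'c' }

To compute FIRST(T a), process the symbols left to right:
Symbol T is a non-terminal. Add FIRST(T) \ {ε} = { 'a', 'c' }
T is not nullable (ε ∉ FIRST(T)), so stop here.
FIRST(T a) = { 'a', 'c' }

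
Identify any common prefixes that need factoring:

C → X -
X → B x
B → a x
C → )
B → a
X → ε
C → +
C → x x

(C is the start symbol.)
Yes, B has productions with common prefix 'a'

Left-factoring is needed when two productions for the same non-terminal
share a common prefix on the right-hand side.

Productions for C:
  C → X -
  C → )
  C → +
  C → x x
Productions for X:
  X → B x
  X → ε
Productions for B:
  B → a x
  B → a

Found common prefix 'a' in productions for B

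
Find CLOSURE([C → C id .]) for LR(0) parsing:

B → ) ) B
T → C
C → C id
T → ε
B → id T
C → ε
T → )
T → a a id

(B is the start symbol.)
To compute CLOSURE, for each item [A → α.Bβ] where B is a non-terminal, add [B → .γ] for all productions B → γ; repeat for the newly added items until nothing changes.

Start with: [C → C id .]
The dot is at the end, so nothing is added.

CLOSURE = { [C → C id .] }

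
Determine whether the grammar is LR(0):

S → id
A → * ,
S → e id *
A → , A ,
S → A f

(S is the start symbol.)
A grammar is LR(0) if no state in the canonical LR(0) collection has:
  - both a shift item (dot before a terminal) and a complete item (shift-reduce conflict), or
  - two or more complete items (reduce-reduce conflict; the accept item [S' → S .] counts as a complete item here).

Augment with S' → S and build the canonical LR(0) collection (I0 = CLOSURE({[S' → . S]}), then GOTO on every symbol after a dot until no new states appear). It has 13 states:
  I0: { [A → . * ,], [A → . , A ,], [S → . A f], [S → . e id *], [S → . id], [S' → . S] }  — shift
  I1: { [A → * . ,] }  — shift
  I2: { [A → , . A ,], [A → . * ,], [A → . , A ,] }  — shift
  I3: { [S → A . f] }  — shift
  I4: { [S' → S .] }  — accept
  I5: { [S → e . id *] }  — shift
  I6: { [S → id .] }  — reduce
  I7: { [S → e id . *] }  — shift
  I8: { [S → e id * .] }  — reduce
  I9: { [S → A f .] }  — reduce
  I10: { [A → , A . ,] }  — shift
  I11: { [A → , A , .] }  — reduce
  I12: { [A → * , .] }  — reduce

Every state is either a pure shift/goto state or contains exactly one complete item and nothing to shift — no conflicts. The grammar is LR(0).

Answer: Yes, the grammar is LR(0)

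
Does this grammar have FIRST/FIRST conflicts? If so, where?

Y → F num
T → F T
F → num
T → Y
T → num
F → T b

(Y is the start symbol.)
Yes. T → F T / T → Y on { 'num' }; T → F T / T → num on { 'num' }; T → Y / T → num on { 'num' }; F → num / F → T b on { 'num' }

A FIRST/FIRST conflict occurs when two productions N → α and N → β for the same non-terminal have FIRST(α) ∩ FIRST(β) ≠ ∅ (with ε ∈ FIRST of a nullable right-hand side, so two nullable alternatives also conflict).

FIRST sets of the non-terminals at (or reachable through a nullable prefix from) the front of some alternative:
  FIRST(F) = { 'num' }
  FIRST(Y) = { 'num' }
  FIRST(T) = { 'num' }

Productions for T:
  T → F T: FIRST = { 'num' }
  T → Y: FIRST = { 'num' }
  T → num: FIRST = { 'num' }
Productions for F:
  F → num: FIRST = { 'num' }
  F → T b: FIRST = { 'num' }
Y has only one production, so no FIRST/FIRST conflict is possible there.

Conflict for T: T → F T and T → Y
  Overlap: { 'num' }
Conflict for T: T → F T and T → num
  Overlap: { 'num' }
Conflict for T: T → Y and T → num
  Overlap: { 'num' }
Conflict for F: F → num and F → T b
  Overlap: { 'num' }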